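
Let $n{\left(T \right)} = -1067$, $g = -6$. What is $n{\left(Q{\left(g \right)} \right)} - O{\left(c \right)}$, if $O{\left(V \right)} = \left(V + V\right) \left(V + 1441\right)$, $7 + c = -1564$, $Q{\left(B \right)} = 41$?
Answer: $-409527$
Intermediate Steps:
$c = -1571$ ($c = -7 - 1564 = -1571$)
$O{\left(V \right)} = 2 V \left(1441 + V\right)$
$n{\left(Q{\left(g \right)} \right)} - O{\left(c \right)} = -1067 - 2 \left(-1571\right) \left(1441 - 1571\right) = -1067 - 2 \left(-1571\right) \left(-130\right) = -1067 - 408460 = -409527$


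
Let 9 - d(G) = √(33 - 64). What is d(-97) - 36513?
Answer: -36504 - I*√31 ≈ -36504.0 - 5.5678*I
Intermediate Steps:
d(G) = 9 - I*√31 (d(G) = 9 - √(33 - 64) = 9 - √(-31) = 9 - I*√31)
d(-97) - 36513 = (9 - I*√31) - 36513 = -36504 - I*√31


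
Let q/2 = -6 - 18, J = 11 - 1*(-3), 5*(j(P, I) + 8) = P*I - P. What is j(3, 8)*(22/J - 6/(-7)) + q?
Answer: -2003/35 ≈ -57.229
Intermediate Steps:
j(P, I) = -8 - P/5 + I*P/5 (j(P, I) = -8 + (P*I - P)/5 = -8 + (I*P - P)/5 = -8 + (-P + I*P)/5 = -8 + (-P/5 + I*P/5) = -8 - P/5 + I*P/5)
J = 14 (J = 11 + 3 = 14)
q = -48 (q = 2*(-6 - 18) = 2*(-24) = -48)
j(3, 8)*(22/J - 6/(-7)) + q = (-8 - 1/5*3 + (1/5)*8*3)*(22/14 - 6/(-7)) - 48 = (-8 - 3/5 + 24/5)*(22*(1/14) - 6*(-1/7)) - 48 = -19*(11/7 + 6/7)/5 - 48 = -19/5*17/7 - 48 = -323/35 - 48 = -2003/35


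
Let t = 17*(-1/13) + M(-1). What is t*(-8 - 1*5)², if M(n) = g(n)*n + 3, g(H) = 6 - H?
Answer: -897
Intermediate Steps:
M(n) = 3 + n*(6 - n) (M(n) = (6 - n)*n + 3 = n*(6 - n) + 3 = 3 + n*(6 - n))
t = -69/13 (t = 17*(-1/13) + (3 - 1*(-1)*(-6 - 1)) = 17*(-1*1/13) + (3 - 1*(-1)*(-7)) = 17*(-1/13) + (3 - 7) = -17/13 - 4 = -69/13 ≈ -5.3077)
t*(-8 - 1*5)² = -69*(-8 - 1*5)²/13 = -69*(-8 - 5)²/13 = -69/13*(-13)² = -69/13*169 = -897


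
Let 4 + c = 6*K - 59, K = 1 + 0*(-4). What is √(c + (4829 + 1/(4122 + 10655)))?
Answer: √1042012641565/14777 ≈ 69.080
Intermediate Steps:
K = 1 (K = 1 + 0 = 1)
c = -57 (c = -4 + (6*1 - 59) = -4 + (6 - 59) = -4 - 53 = -57)
√(c + (4829 + 1/(4122 + 10655))) = √(-57 + (4829 + 1/(4122 + 10655))) = √(-57 + (4829 + 1/14777)) = √(-57 + 71358134/14777) = √(70515845/14777) = √1042012641565/14777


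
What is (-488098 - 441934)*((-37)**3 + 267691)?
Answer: -201852285216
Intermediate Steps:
(-488098 - 441934)*((-37)**3 + 267691) = -930032*(-50653 + 267691) = -930032*217038 = -201852285216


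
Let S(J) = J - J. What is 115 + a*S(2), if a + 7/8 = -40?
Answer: 115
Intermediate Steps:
a = -327/8 (a = -7/8 - 40 = -327/8 ≈ -40.875)
S(J) = 0
115 + a*S(2) = 115 - 327/8*0 = 115 + 0 = 115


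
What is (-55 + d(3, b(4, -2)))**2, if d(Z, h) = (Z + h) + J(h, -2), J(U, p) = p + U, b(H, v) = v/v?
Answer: 2704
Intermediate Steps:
b(H, v) = 1
J(U, p) = U + p
d(Z, h) = -2 + Z + 2*h (d(Z, h) = (Z + h) + (h - 2) = (Z + h) + (-2 + h) = -2 + Z + 2*h)
(-55 + d(3, b(4, -2)))**2 = (-55 + (-2 + 3 + 2*1))**2 = (-55 + (-2 + 3 + 2))**2 = (-55 + 3)**2 = (-52)**2 = 2704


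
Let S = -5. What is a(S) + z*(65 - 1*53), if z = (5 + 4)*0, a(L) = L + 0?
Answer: -5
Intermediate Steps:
a(L) = L
z = 0 (z = 9*0 = 0)
a(S) + z*(65 - 1*53) = -5 + 0*(65 - 1*53) = -5 + 0*(65 - 53) = -5 + 0*12 = -5 + 0 = -5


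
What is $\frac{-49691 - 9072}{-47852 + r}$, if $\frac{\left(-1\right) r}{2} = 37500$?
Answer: $\frac{58763}{122852} \approx 0.47832$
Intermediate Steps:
$r = -75000$ ($r = \left(-2\right) 37500 = -75000$)
$\frac{-49691 - 9072}{-47852 + r} = \frac{-49691 - 9072}{-47852 - 75000} = - \frac{58763}{-122852} = \left(-58763\right) \left(- \frac{1}{122852}\right) = \frac{58763}{122852}$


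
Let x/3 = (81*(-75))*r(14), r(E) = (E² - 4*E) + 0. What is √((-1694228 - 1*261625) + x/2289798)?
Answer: 3*I*√71770703245743/18173 ≈ 1398.5*I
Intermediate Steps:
r(E) = E² - 4*E
x = -2551500 (x = 3*((81*(-75))*(14*(-4 + 14))) = 3*(-85050*10) = 3*(-6075*140) = 3*(-850500) = -2551500)
√((-1694228 - 1*261625) + x/2289798) = √((-1694228 - 1*261625) - 2551500/2289798) = √((-1694228 - 261625) - 2551500*1/2289798) = √(-1955853 - 20250/18173) = √(-35543736819/18173) = 3*I*√71770703245743/18173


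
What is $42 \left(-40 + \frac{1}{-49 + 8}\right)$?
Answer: $- \frac{68922}{41} \approx -1681.0$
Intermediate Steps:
$42 \left(-40 + \frac{1}{-49 + 8}\right) = 42 \left(-40 + \frac{1}{-41}\right) = 42 \left(-40 - \frac{1}{41}\right) = 42 \left(- \frac{1641}{41}\right) = - \frac{68922}{41}$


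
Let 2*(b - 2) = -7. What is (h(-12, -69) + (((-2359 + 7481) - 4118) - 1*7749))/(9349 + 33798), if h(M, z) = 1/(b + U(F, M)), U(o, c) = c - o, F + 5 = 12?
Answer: -276547/1769027 ≈ -0.15633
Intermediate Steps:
F = 7 (F = -5 + 12 = 7)
b = -3/2 (b = 2 + (½)*(-7) = 2 - 7/2 = -3/2 ≈ -1.5000)
h(M, z) = 1/(-17/2 + M) (h(M, z) = 1/(-3/2 + (M - 1*7)) = 1/(-3/2 + (M - 7)) = 1/(-3/2 + (-7 + M)) = 1/(-17/2 + M))
(h(-12, -69) + (((-2359 + 7481) - 4118) - 1*7749))/(9349 + 33798) = (2/(-17 + 2*(-12)) + (((-2359 + 7481) - 4118) - 1*7749))/(9349 + 33798) = (2/(-17 - 24) + ((5122 - 4118) - 7749))/43147 = (2/(-41) + (1004 - 7749))*(1/43147) = (2*(-1/41) - 6745)*(1/43147) = (-2/41 - 6745)*(1/43147) = -276547/41*1/43147 = -276547/1769027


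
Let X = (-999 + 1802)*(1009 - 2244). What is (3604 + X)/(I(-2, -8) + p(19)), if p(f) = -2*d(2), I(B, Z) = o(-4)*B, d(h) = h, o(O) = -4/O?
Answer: 329367/2 ≈ 1.6468e+5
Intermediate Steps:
I(B, Z) = B (I(B, Z) = (-4/(-4))*B = (-4*(-¼))*B = 1*B = B)
p(f) = -4 (p(f) = -2*2 = -4)
X = -991705 (X = 803*(-1235) = -991705)
(3604 + X)/(I(-2, -8) + p(19)) = (3604 - 991705)/(-2 - 4) = -988101/(-6) = -988101*(-⅙) = 329367/2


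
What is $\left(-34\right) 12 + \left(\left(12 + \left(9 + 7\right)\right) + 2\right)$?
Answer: $-378$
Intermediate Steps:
$\left(-34\right) 12 + \left(\left(12 + \left(9 + 7\right)\right) + 2\right) = -408 + \left(\left(12 + 16\right) + 2\right) = -408 + \left(28 + 2\right) = -408 + 30 = -378$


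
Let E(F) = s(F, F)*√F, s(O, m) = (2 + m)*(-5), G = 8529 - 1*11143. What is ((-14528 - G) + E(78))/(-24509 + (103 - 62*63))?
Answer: 5957/14156 + 50*√78/3539 ≈ 0.54559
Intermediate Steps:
G = -2614 (G = 8529 - 11143 = -2614)
s(O, m) = -10 - 5*m
E(F) = √F*(-10 - 5*F) (E(F) = (-10 - 5*F)*√F = √F*(-10 - 5*F))
((-14528 - G) + E(78))/(-24509 + (103 - 62*63)) = ((-14528 - 1*(-2614)) + 5*√78*(-2 - 1*78))/(-24509 + (103 - 62*63)) = ((-14528 + 2614) + 5*√78*(-2 - 78))/(-24509 + (103 - 3906)) = (-11914 + 5*√78*(-80))/(-24509 - 3803) = (-11914 - 400*√78)/(-28312) = (-11914 - 400*√78)*(-1/28312) = 5957/14156 + 50*√78/3539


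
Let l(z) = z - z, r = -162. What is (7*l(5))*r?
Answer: 0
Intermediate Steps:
l(z) = 0
(7*l(5))*r = (7*0)*(-162) = 0*(-162) = 0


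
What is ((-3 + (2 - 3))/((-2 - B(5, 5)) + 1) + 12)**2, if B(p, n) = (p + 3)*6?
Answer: 350464/2401 ≈ 145.97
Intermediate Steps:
B(p, n) = 18 + 6*p (B(p, n) = (3 + p)*6 = 18 + 6*p)
((-3 + (2 - 3))/((-2 - B(5, 5)) + 1) + 12)**2 = ((-3 + (2 - 3))/((-2 - (18 + 6*5)) + 1) + 12)**2 = ((-3 - 1)/((-2 - (18 + 30)) + 1) + 12)**2 = (-4/((-2 - 1*48) + 1) + 12)**2 = (-4/((-2 - 48) + 1) + 12)**2 = (-4/(-50 + 1) + 12)**2 = (-4/(-49) + 12)**2 = (-4*(-1/49) + 12)**2 = (4/49 + 12)**2 = (592/49)**2 = 350464/2401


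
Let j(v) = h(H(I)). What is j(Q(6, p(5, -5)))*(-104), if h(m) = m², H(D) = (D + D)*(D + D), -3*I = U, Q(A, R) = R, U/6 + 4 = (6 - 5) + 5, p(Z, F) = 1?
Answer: -425984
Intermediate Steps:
U = 12 (U = -24 + 6*((6 - 5) + 5) = -24 + 6*(1 + 5) = -24 + 6*6 = -24 + 36 = 12)
I = -4 (I = -⅓*12 = -4)
H(D) = 4*D² (H(D) = (2*D)*(2*D) = 4*D²)
j(v) = 4096 (j(v) = (4*(-4)²)² = (4*16)² = 64² = 4096)
j(Q(6, p(5, -5)))*(-104) = 4096*(-104) = -425984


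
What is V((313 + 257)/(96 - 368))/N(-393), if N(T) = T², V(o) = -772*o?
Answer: 18335/1750422 ≈ 0.010475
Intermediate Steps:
V((313 + 257)/(96 - 368))/N(-393) = (-772*(313 + 257)/(96 - 368))/((-393)²) = -440040/(-272)/154449 = -440040*(-1)/272*(1/154449) = -772*(-285/136)*(1/154449) = (55005/34)*(1/154449) = 18335/1750422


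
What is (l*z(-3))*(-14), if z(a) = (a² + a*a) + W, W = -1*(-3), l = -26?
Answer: 7644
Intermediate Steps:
W = 3
z(a) = 3 + 2*a² (z(a) = (a² + a*a) + 3 = (a² + a²) + 3 = 2*a² + 3 = 3 + 2*a²)
(l*z(-3))*(-14) = -26*(3 + 2*(-3)²)*(-14) = -26*(3 + 2*9)*(-14) = -26*(3 + 18)*(-14) = -26*21*(-14) = -546*(-14) = 7644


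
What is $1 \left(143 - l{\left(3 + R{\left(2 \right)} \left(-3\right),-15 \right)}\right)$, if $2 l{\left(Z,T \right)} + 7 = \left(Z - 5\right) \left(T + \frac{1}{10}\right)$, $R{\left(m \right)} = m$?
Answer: $\frac{869}{10} \approx 86.9$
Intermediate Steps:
$l{\left(Z,T \right)} = - \frac{7}{2} + \frac{\left(-5 + Z\right) \left(\frac{1}{10} + T\right)}{2}$ ($l{\left(Z,T \right)} = - \frac{7}{2} + \frac{\left(Z - 5\right) \left(T + \frac{1}{10}\right)}{2} = - \frac{7}{2} + \frac{\left(-5 + Z\right) \left(T + \frac{1}{10}\right)}{2} = - \frac{7}{2} + \frac{\left(-5 + Z\right) \left(\frac{1}{10} + T\right)}{2}$)
$1 \left(143 - l{\left(3 + R{\left(2 \right)} \left(-3\right),-15 \right)}\right) = 1 \left(143 - \left(- \frac{15}{4} - - \frac{75}{2} + \frac{3 + 2 \left(-3\right)}{20} + \frac{1}{2} \left(-15\right) \left(3 + 2 \left(-3\right)\right)\right)\right) = 1 \left(143 - \left(- \frac{15}{4} + \frac{75}{2} + \frac{3 - 6}{20} + \frac{1}{2} \left(-15\right) \left(3 - 6\right)\right)\right) = 1 \left(143 - \left(- \frac{15}{4} + \frac{75}{2} + \frac{1}{20} \left(-3\right) + \frac{1}{2} \left(-15\right) \left(-3\right)\right)\right) = 1 \left(143 - \left(- \frac{15}{4} + \frac{75}{2} - \frac{3}{20} + \frac{45}{2}\right)\right) = 1 \left(143 - \frac{561}{10}\right) = 1 \cdot \frac{869}{10} = \frac{869}{10}$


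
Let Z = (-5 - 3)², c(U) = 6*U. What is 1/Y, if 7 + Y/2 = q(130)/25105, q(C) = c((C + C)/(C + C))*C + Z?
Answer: -25105/349782 ≈ -0.071773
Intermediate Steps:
Z = 64 (Z = (-8)² = 64)
q(C) = 64 + 6*C (q(C) = (6*((C + C)/(C + C)))*C + 64 = (6*((2*C)/((2*C))))*C + 64 = (6*((2*C)*(1/(2*C))))*C + 64 = (6*1)*C + 64 = 6*C + 64 = 64 + 6*C)
Y = -349782/25105 (Y = -14 + 2*((64 + 6*130)/25105) = -14 + 2*((64 + 780)*(1/25105)) = -14 + 2*(844*(1/25105)) = -14 + 2*(844/25105) = -14 + 1688/25105 = -349782/25105 ≈ -13.933)
1/Y = 1/(-349782/25105) = -25105/349782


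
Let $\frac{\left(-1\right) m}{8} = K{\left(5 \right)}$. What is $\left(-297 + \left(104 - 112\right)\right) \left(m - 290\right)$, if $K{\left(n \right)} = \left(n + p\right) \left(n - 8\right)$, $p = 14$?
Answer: $-50630$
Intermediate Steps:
$K{\left(n \right)} = \left(-8 + n\right) \left(14 + n\right)$ ($K{\left(n \right)} = \left(n + 14\right) \left(n - 8\right) = \left(14 + n\right) \left(-8 + n\right) = \left(-8 + n\right) \left(14 + n\right)$)
$m = 456$ ($m = - 8 \left(-112 + 5^{2} + 6 \cdot 5\right) = - 8 \left(-112 + 25 + 30\right) = \left(-8\right) \left(-57\right) = 456$)
$\left(-297 + \left(104 - 112\right)\right) \left(m - 290\right) = \left(-297 + \left(104 - 112\right)\right) \left(456 - 290\right) = \left(-297 + \left(104 - 112\right)\right) 166 = \left(-297 - 8\right) 166 = \left(-305\right) 166 = -50630$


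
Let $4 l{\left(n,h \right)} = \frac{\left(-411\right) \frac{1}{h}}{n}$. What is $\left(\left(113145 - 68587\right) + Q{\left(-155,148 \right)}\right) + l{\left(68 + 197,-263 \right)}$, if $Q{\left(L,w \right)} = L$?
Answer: $\frac{12378668751}{278780} \approx 44403.0$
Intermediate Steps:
$l{\left(n,h \right)} = - \frac{411}{4 h n}$ ($l{\left(n,h \right)} = \frac{- \frac{411}{h} \frac{1}{n}}{4} = \frac{\left(-411\right) \frac{1}{h} \frac{1}{n}}{4} = - \frac{411}{4 h n}$)
$\left(\left(113145 - 68587\right) + Q{\left(-155,148 \right)}\right) + l{\left(68 + 197,-263 \right)} = \left(\left(113145 - 68587\right) - 155\right) - \frac{411}{4 \left(-263\right) \left(68 + 197\right)} = \left(44558 - 155\right) - - \frac{411}{1052 \cdot 265} = 44403 - \left(- \frac{411}{1052}\right) \frac{1}{265} = 44403 + \frac{411}{278780} = \frac{12378668751}{278780}$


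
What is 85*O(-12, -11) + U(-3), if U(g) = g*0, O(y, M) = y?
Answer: -1020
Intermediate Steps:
U(g) = 0
85*O(-12, -11) + U(-3) = 85*(-12) + 0 = -1020 + 0 = -1020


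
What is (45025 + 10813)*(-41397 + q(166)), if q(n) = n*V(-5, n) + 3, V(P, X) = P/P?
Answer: -2302089064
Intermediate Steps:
V(P, X) = 1
q(n) = 3 + n (q(n) = n*1 + 3 = n + 3 = 3 + n)
(45025 + 10813)*(-41397 + q(166)) = (45025 + 10813)*(-41397 + (3 + 166)) = 55838*(-41397 + 169) = 55838*(-41228) = -2302089064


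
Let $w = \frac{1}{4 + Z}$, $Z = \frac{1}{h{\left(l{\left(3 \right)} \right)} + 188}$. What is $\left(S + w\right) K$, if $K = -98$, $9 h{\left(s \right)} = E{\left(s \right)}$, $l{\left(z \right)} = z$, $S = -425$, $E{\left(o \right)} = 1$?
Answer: $\frac{282262736}{6781} \approx 41626.0$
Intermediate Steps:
$h{\left(s \right)} = \frac{1}{9}$ ($h{\left(s \right)} = \frac{1}{9} \cdot 1 = \frac{1}{9}$)
$Z = \frac{9}{1693}$ ($Z = \frac{1}{\frac{1}{9} + 188} = \frac{1}{\frac{1693}{9}} = \frac{9}{1693} \approx 0.005316$)
$w = \frac{1693}{6781}$ ($w = \frac{1}{4 + \frac{9}{1693}} = \frac{1}{\frac{6781}{1693}} = \frac{1693}{6781} \approx 0.24967$)
$\left(S + w\right) K = \left(-425 + \frac{1693}{6781}\right) \left(-98\right) = \left(- \frac{2880232}{6781}\right) \left(-98\right) = \frac{282262736}{6781}$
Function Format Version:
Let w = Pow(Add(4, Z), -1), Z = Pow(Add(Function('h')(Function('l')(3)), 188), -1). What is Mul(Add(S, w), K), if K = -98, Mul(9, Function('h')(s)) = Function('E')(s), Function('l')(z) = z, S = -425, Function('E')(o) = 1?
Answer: Rational(282262736, 6781) ≈ 41626.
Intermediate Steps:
Function('h')(s) = Rational(1, 9) (Function('h')(s) = Mul(Rational(1, 9), 1) = Rational(1, 9))
Z = Rational(9, 1693) (Z = Pow(Add(Rational(1, 9), 188), -1) = Pow(Rational(1693, 9), -1) = Rational(9, 1693) ≈ 0.0053160)
w = Rational(1693, 6781) (w = Pow(Add(4, Rational(9, 1693)), -1) = Pow(Rational(6781, 1693), -1) = Rational(1693, 6781) ≈ 0.24967)
Mul(Add(S, w), K) = Mul(Add(-425, Rational(1693, 6781)), -98) = Mul(Rational(-2880232, 6781), -98) = Rational(282262736, 6781)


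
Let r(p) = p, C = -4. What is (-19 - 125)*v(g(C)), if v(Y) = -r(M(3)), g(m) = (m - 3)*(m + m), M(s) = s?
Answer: 432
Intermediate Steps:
g(m) = 2*m*(-3 + m) (g(m) = (-3 + m)*(2*m) = 2*m*(-3 + m))
v(Y) = -3 (v(Y) = -1*3 = -3)
(-19 - 125)*v(g(C)) = (-19 - 125)*(-3) = -144*(-3) = 432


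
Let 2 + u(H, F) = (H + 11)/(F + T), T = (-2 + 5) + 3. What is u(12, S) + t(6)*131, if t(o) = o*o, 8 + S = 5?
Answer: 14165/3 ≈ 4721.7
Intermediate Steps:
T = 6 (T = 3 + 3 = 6)
S = -3 (S = -8 + 5 = -3)
t(o) = o²
u(H, F) = -2 + (11 + H)/(6 + F) (u(H, F) = -2 + (H + 11)/(F + 6) = -2 + (11 + H)/(6 + F))
u(12, S) + t(6)*131 = (-1 + 12 - 2*(-3))/(6 - 3) + 6²*131 = (-1 + 12 + 6)/3 + 36*131 = (⅓)*17 + 4716 = 17/3 + 4716 = 14165/3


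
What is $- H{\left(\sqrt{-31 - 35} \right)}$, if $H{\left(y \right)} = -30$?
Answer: $30$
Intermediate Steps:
$- H{\left(\sqrt{-31 - 35} \right)} = \left(-1\right) \left(-30\right) = 30$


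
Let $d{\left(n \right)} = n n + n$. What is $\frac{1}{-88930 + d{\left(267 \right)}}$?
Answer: $- \frac{1}{17374} \approx -5.7557 \cdot 10^{-5}$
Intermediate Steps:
$d{\left(n \right)} = n + n^{2}$ ($d{\left(n \right)} = n^{2} + n = n + n^{2}$)
$\frac{1}{-88930 + d{\left(267 \right)}} = \frac{1}{-88930 + 267 \left(1 + 267\right)} = \frac{1}{-88930 + 267 \cdot 268} = \frac{1}{-88930 + 71556} = \frac{1}{-17374} = - \frac{1}{17374}$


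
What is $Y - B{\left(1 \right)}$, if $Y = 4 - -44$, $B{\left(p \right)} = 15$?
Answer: $33$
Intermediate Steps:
$Y = 48$ ($Y = 4 + 44 = 48$)
$Y - B{\left(1 \right)} = 48 - 15 = 33$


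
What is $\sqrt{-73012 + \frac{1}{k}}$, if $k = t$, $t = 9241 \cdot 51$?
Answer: $\frac{i \sqrt{16217075469721881}}{471291} \approx 270.21 i$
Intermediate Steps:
$t = 471291$
$k = 471291$
$\sqrt{-73012 + \frac{1}{k}} = \sqrt{-73012 + \frac{1}{471291}} = \sqrt{- \frac{34409898491}{471291}} = \frac{i \sqrt{16217075469721881}}{471291}$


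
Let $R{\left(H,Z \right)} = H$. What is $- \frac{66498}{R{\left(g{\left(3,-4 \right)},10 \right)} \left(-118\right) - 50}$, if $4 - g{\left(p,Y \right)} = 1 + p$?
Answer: $\frac{33249}{25} \approx 1330.0$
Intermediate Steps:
$g{\left(p,Y \right)} = 3 - p$ ($g{\left(p,Y \right)} = 4 - \left(1 + p\right) = 3 - p$)
$- \frac{66498}{R{\left(g{\left(3,-4 \right)},10 \right)} \left(-118\right) - 50} = - \frac{66498}{\left(3 - 3\right) \left(-118\right) - 50} = - \frac{66498}{0 \left(-118\right) - 50} = - \frac{66498}{0 - 50} = - \frac{66498}{-50} = \left(-66498\right) \left(- \frac{1}{50}\right) = \frac{33249}{25}$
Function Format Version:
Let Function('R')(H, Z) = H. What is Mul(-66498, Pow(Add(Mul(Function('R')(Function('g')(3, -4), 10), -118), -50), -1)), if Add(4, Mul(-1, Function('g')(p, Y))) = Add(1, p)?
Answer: Rational(33249, 25) ≈ 1330.0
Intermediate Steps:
Function('g')(p, Y) = Add(3, Mul(-1, p)) (Function('g')(p, Y) = Add(4, Mul(-1, Add(1, p))) = Add(4, Add(-1, Mul(-1, p))) = Add(3, Mul(-1, p)))
Mul(-66498, Pow(Add(Mul(Function('R')(Function('g')(3, -4), 10), -118), -50), -1)) = Mul(-66498, Pow(Add(Mul(Add(3, Mul(-1, 3)), -118), -50), -1)) = Mul(-66498, Pow(Add(Mul(Add(3, -3), -118), -50), -1)) = Mul(-66498, Pow(Add(Mul(0, -118), -50), -1)) = Mul(-66498, Pow(Add(0, -50), -1)) = Mul(-66498, Pow(-50, -1)) = Mul(-66498, Rational(-1, 50)) = Rational(33249, 25)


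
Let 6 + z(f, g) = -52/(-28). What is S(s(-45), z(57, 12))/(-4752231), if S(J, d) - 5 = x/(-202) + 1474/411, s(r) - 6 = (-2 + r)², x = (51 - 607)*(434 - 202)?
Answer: -26864285/197269861041 ≈ -0.00013618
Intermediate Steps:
z(f, g) = -29/7 (z(f, g) = -6 - 52/(-28) = -6 - 52*(-1/28) = -6 + 13/7 = -29/7)
x = -128992 (x = -556*232 = -128992)
s(r) = 6 + (-2 + r)²
S(J, d) = 26864285/41511 (S(J, d) = 5 + (-128992/(-202) + 1474/411) = 5 + (-128992*(-1/202) + 1474*(1/411)) = 5 + (64496/101 + 1474/411) = 5 + 26656730/41511 = 26864285/41511)
S(s(-45), z(57, 12))/(-4752231) = (26864285/41511)/(-4752231) = (26864285/41511)*(-1/4752231) = -26864285/197269861041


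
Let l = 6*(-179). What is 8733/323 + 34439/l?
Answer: -1744555/346902 ≈ -5.0290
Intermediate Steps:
l = -1074
8733/323 + 34439/l = 8733/323 + 34439/(-1074) = 8733*(1/323) + 34439*(-1/1074) = 8733/323 - 34439/1074 = -1744555/346902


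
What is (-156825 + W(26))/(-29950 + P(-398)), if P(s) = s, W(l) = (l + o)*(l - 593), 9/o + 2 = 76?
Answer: 1411229/249528 ≈ 5.6556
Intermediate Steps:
o = 9/74 (o = 9/(-2 + 76) = 9/74 ≈ 0.12162)
W(l) = (-593 + l)*(9/74 + l) (W(l) = (l + 9/74)*(l - 593) = (9/74 + l)*(-593 + l) = (-593 + l)*(9/74 + l))
(-156825 + W(26))/(-29950 + P(-398)) = (-156825 + (-5337/74 + 26**2 - 43873/74*26))/(-29950 - 398) = (-156825 + (-5337/74 + 676 - 570349/37))/(-30348) = (-156825 - 1096011/74)*(-1/30348) = -12701061/74*(-1/30348) = 1411229/249528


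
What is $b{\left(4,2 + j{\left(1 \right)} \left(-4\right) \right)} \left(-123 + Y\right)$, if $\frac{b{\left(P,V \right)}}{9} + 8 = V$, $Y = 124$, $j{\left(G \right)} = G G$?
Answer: $-90$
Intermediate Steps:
$j{\left(G \right)} = G^{2}$
$b{\left(P,V \right)} = -72 + 9 V$
$b{\left(4,2 + j{\left(1 \right)} \left(-4\right) \right)} \left(-123 + Y\right) = \left(-72 + 9 \left(2 + 1^{2} \left(-4\right)\right)\right) \left(-123 + 124\right) = \left(-72 + 9 \left(2 + 1 \left(-4\right)\right)\right) 1 = \left(-72 + 9 \left(2 - 4\right)\right) 1 = \left(-72 + 9 \left(-2\right)\right) 1 = \left(-72 - 18\right) 1 = \left(-90\right) 1 = -90$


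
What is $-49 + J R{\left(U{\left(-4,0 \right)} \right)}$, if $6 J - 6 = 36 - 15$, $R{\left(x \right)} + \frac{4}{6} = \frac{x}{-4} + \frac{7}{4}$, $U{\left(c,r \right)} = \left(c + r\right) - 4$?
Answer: $- \frac{281}{8} \approx -35.125$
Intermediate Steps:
$U{\left(c,r \right)} = -4 + c + r$
$R{\left(x \right)} = \frac{13}{12} - \frac{x}{4}$ ($R{\left(x \right)} = - \frac{2}{3} + \left(\frac{x}{-4} + \frac{7}{4}\right) = - \frac{2}{3} + \left(x \left(- \frac{1}{4}\right) + 7 \cdot \frac{1}{4}\right) = - \frac{2}{3} - \left(- \frac{7}{4} + \frac{x}{4}\right) = \frac{13}{12} - \frac{x}{4}$)
$J = \frac{9}{2}$ ($J = 1 + \frac{36 - 15}{6} = 1 + \frac{1}{6} \cdot 21 = 1 + \frac{7}{2} = \frac{9}{2} \approx 4.5$)
$-49 + J R{\left(U{\left(-4,0 \right)} \right)} = -49 + \frac{9 \left(\frac{13}{12} - \frac{-4 - 4 + 0}{4}\right)}{2} = -49 + \frac{9 \left(\frac{13}{12} - -2\right)}{2} = -49 + \frac{9 \left(\frac{13}{12} + 2\right)}{2} = -49 + \frac{9}{2} \cdot \frac{37}{12} = -49 + \frac{111}{8} = - \frac{281}{8}$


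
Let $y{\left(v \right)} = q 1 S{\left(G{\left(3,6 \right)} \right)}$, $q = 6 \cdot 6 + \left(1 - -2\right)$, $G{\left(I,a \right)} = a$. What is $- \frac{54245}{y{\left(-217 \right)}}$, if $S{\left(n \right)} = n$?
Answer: $- \frac{54245}{234} \approx -231.82$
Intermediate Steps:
$q = 39$ ($q = 36 + \left(1 + 2\right) = 36 + 3 = 39$)
$y{\left(v \right)} = 234$ ($y{\left(v \right)} = 39 \cdot 1 \cdot 6 = 39 \cdot 6 = 234$)
$- \frac{54245}{y{\left(-217 \right)}} = - \frac{54245}{234}$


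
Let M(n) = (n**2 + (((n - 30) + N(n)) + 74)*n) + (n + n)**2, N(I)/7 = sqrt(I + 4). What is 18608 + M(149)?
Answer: 158370 + 3129*sqrt(17) ≈ 1.7127e+5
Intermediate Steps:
N(I) = 7*sqrt(4 + I) (N(I) = 7*sqrt(I + 4) = 7*sqrt(4 + I))
M(n) = 5*n**2 + n*(44 + n + 7*sqrt(4 + n)) (M(n) = (n**2 + (((n - 30) + 7*sqrt(4 + n)) + 74)*n) + (n + n)**2 = (n**2 + (((-30 + n) + 7*sqrt(4 + n)) + 74)*n) + (2*n)**2 = (n**2 + ((-30 + n + 7*sqrt(4 + n)) + 74)*n) + 4*n**2 = (n**2 + (44 + n + 7*sqrt(4 + n))*n) + 4*n**2 = (n**2 + n*(44 + n + 7*sqrt(4 + n))) + 4*n**2 = 5*n**2 + n*(44 + n + 7*sqrt(4 + n)))
18608 + M(149) = 18608 + 149*(44 + 6*149 + 7*sqrt(4 + 149)) = 18608 + 149*(44 + 894 + 7*sqrt(153)) = 18608 + 149*(44 + 894 + 7*(3*sqrt(17))) = 18608 + 149*(44 + 894 + 21*sqrt(17)) = 18608 + 149*(938 + 21*sqrt(17)) = 18608 + (139762 + 3129*sqrt(17)) = 158370 + 3129*sqrt(17)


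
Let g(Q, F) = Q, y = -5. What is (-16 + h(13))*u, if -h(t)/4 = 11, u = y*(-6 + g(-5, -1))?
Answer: -3300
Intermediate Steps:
u = 55 (u = -5*(-6 - 5) = -5*(-11) = 55)
h(t) = -44 (h(t) = -4*11 = -44)
(-16 + h(13))*u = (-16 - 44)*55 = -60*55 = -3300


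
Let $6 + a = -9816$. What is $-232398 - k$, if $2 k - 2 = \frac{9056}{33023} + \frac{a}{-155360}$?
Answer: $- \frac{1192313077464753}{5130453280} \approx -2.324 \cdot 10^{5}$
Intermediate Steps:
$a = -9822$ ($a = -6 - 9816 = -9822$)
$k = \frac{5996099313}{5130453280}$ ($k = 1 + \frac{\frac{9056}{33023} - \frac{9822}{-155360}}{2} = 1 + \frac{9056 \cdot \frac{1}{33023} - - \frac{4911}{77680}}{2} = 1 + \frac{\frac{9056}{33023} + \frac{4911}{77680}}{2} = 1 + \frac{1}{2} \cdot \frac{865646033}{2565226640} = 1 + \frac{865646033}{5130453280} = \frac{5996099313}{5130453280} \approx 1.1687$)
$-232398 - k = -232398 - \frac{5996099313}{5130453280} = - \frac{1192313077464753}{5130453280}$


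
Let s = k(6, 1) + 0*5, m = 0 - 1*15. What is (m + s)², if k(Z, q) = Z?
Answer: 81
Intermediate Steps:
m = -15 (m = 0 - 15 = -15)
s = 6 (s = 6 + 0*5 = 6 + 0 = 6)
(m + s)² = (-15 + 6)² = (-9)² = 81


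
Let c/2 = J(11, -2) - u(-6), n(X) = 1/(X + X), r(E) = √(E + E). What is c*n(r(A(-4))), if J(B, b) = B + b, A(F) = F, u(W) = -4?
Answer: -13*I*√2/4 ≈ -4.5962*I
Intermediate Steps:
r(E) = √2*√E (r(E) = √(2*E) = √2*√E)
n(X) = 1/(2*X)
c = 26 (c = 2*((11 - 2) - 1*(-4)) = 2*(9 + 4) = 2*13 = 26)
c*n(r(A(-4))) = 26*(1/(2*((√2*√(-4))))) = 26*(1/(2*((√2*(2*I))))) = 26*(1/(2*((2*I*√2)))) = 26*((-I*√2/4)/2) = 26*(-I*√2/8) = -13*I*√2/4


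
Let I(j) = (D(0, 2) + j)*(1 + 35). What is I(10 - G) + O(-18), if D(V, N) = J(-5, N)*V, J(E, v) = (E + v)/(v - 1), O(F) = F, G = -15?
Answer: 882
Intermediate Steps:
J(E, v) = (E + v)/(-1 + v)
D(V, N) = V*(-5 + N)/(-1 + N) (D(V, N) = ((-5 + N)/(-1 + N))*V = V*(-5 + N)/(-1 + N))
I(j) = 36*j (I(j) = (0*(-5 + 2)/(-1 + 2) + j)*(1 + 35) = (0*(-3)/1 + j)*36 = (0*1*(-3) + j)*36 = (0 + j)*36 = j*36 = 36*j)
I(10 - G) + O(-18) = 36*(10 - 1*(-15)) - 18 = 36*(10 + 15) - 18 = 36*25 - 18 = 900 - 18 = 882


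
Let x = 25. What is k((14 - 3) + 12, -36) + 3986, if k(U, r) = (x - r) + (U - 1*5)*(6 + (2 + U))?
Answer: 4605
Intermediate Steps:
k(U, r) = 25 - r + (-5 + U)*(8 + U) (k(U, r) = (25 - r) + (U - 1*5)*(6 + (2 + U)) = (25 - r) + (U - 5)*(8 + U) = (25 - r) + (-5 + U)*(8 + U) = 25 - r + (-5 + U)*(8 + U))
k((14 - 3) + 12, -36) + 3986 = (-15 + ((14 - 3) + 12)² - 1*(-36) + 3*((14 - 3) + 12)) + 3986 = (-15 + (11 + 12)² + 36 + 3*(11 + 12)) + 3986 = (-15 + 23² + 36 + 3*23) + 3986 = (-15 + 529 + 36 + 69) + 3986 = 619 + 3986 = 4605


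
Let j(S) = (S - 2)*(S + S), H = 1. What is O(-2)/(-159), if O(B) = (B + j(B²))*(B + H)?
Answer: 14/159 ≈ 0.088050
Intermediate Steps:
j(S) = 2*S*(-2 + S) (j(S) = (-2 + S)*(2*S) = 2*S*(-2 + S))
O(B) = (1 + B)*(B + 2*B²*(-2 + B²)) (O(B) = (B + 2*B²*(-2 + B²))*(B + 1) = (B + 2*B²*(-2 + B²))*(1 + B) = (1 + B)*(B + 2*B²*(-2 + B²)))
O(-2)/(-159) = -2*(1 - 4*(-2)² - 3*(-2) + 2*(-2)³ + 2*(-2)⁴)/(-159) = -2*(1 - 4*4 + 6 + 2*(-8) + 2*16)*(-1/159) = -2*(1 - 16 + 6 - 16 + 32)*(-1/159) = -2*7*(-1/159) = -14*(-1/159) = 14/159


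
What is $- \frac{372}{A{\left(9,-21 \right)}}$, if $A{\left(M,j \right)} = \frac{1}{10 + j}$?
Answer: $4092$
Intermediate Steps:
$- \frac{372}{A{\left(9,-21 \right)}} = - \frac{372}{\frac{1}{10 - 21}} = - \frac{372}{\frac{1}{-11}} = - \frac{372}{- \frac{1}{11}} = \left(-372\right) \left(-11\right) = 4092$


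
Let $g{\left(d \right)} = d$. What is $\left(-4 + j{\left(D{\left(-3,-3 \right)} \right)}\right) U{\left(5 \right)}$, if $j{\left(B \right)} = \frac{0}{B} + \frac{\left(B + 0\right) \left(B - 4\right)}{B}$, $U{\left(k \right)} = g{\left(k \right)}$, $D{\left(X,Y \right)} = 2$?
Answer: $-30$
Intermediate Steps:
$U{\left(k \right)} = k$
$j{\left(B \right)} = -4 + B$ ($j{\left(B \right)} = 0 + \frac{B \left(-4 + B\right)}{B} = 0 + \left(-4 + B\right) = -4 + B$)
$\left(-4 + j{\left(D{\left(-3,-3 \right)} \right)}\right) U{\left(5 \right)} = \left(-4 + \left(-4 + 2\right)\right) 5 = \left(-4 - 2\right) 5 = \left(-6\right) 5 = -30$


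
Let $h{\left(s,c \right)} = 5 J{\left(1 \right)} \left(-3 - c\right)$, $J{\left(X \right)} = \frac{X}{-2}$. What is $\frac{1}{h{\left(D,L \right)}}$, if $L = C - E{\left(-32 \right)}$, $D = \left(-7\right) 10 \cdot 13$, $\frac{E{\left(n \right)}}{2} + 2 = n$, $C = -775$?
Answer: $- \frac{1}{1760} \approx -0.00056818$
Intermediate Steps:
$J{\left(X \right)} = - \frac{X}{2}$ ($J{\left(X \right)} = X \left(- \frac{1}{2}\right) = - \frac{X}{2}$)
$E{\left(n \right)} = -4 + 2 n$
$D = -910$ ($D = \left(-70\right) 13 = -910$)
$L = -707$ ($L = -775 - \left(-4 + 2 \left(-32\right)\right) = -775 - \left(-4 - 64\right) = -775 - -68 = -775 + 68 = -707$)
$h{\left(s,c \right)} = \frac{15}{2} + \frac{5 c}{2}$ ($h{\left(s,c \right)} = 5 \left(\left(- \frac{1}{2}\right) 1\right) \left(-3 - c\right) = 5 \left(- \frac{1}{2}\right) \left(-3 - c\right) = - \frac{5 \left(-3 - c\right)}{2} = \frac{15}{2} + \frac{5 c}{2}$)
$\frac{1}{h{\left(D,L \right)}} = \frac{1}{\frac{15}{2} + \frac{5}{2} \left(-707\right)} = \frac{1}{\frac{15}{2} - \frac{3535}{2}} = \frac{1}{-1760} = - \frac{1}{1760}$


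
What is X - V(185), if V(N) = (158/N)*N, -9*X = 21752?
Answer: -23174/9 ≈ -2574.9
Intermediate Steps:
X = -21752/9 (X = -⅑*21752 = -21752/9 ≈ -2416.9)
V(N) = 158
X - V(185) = -21752/9 - 1*158 = -21752/9 - 158 = -23174/9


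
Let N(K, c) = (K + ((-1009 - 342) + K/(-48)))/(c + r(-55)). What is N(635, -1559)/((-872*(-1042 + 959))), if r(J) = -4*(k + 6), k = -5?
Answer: 35003/5429937024 ≈ 6.4463e-6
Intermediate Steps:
r(J) = -4 (r(J) = -4*(-5 + 6) = -4*1 = -4)
N(K, c) = (-1351 + 47*K/48)/(-4 + c) (N(K, c) = (K + ((-1009 - 342) + K/(-48)))/(c - 4) = (K + (-1351 + K*(-1/48)))/(-4 + c) = (K + (-1351 - K/48))/(-4 + c) = (-1351 + 47*K/48)/(-4 + c))
N(635, -1559)/((-872*(-1042 + 959))) = ((-64848 + 47*635)/(48*(-4 - 1559)))/((-872*(-1042 + 959))) = ((1/48)*(-64848 + 29845)/(-1563))/((-872*(-83))) = ((1/48)*(-1/1563)*(-35003))/72376 = (35003/75024)*(1/72376) = 35003/5429937024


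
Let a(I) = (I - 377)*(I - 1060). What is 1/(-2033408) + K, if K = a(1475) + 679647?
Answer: 2308562670335/2033408 ≈ 1.1353e+6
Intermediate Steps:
a(I) = (-1060 + I)*(-377 + I) (a(I) = (-377 + I)*(-1060 + I) = (-1060 + I)*(-377 + I))
K = 1135317 (K = (399620 + 1475**2 - 1437*1475) + 679647 = (399620 + 2175625 - 2119575) + 679647 = 455670 + 679647 = 1135317)
1/(-2033408) + K = 1/(-2033408) + 1135317 = -1/2033408 + 1135317 = 2308562670335/2033408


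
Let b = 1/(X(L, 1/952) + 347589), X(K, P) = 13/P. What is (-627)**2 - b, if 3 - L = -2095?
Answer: 141512680484/359965 ≈ 3.9313e+5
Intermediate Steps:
L = 2098 (L = 3 - 1*(-2095) = 3 + 2095 = 2098)
b = 1/359965 (b = 1/(13/(1/952) + 347589) = 1/(13*952 + 347589) = 1/(12376 + 347589) = 1/359965 ≈ 2.7780e-6)
(-627)**2 - b = (-627)**2 - 1*1/359965 = 393129 - 1/359965 = 141512680484/359965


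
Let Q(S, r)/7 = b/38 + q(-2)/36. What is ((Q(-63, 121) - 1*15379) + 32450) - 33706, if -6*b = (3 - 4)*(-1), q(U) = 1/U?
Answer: -22756855/1368 ≈ -16635.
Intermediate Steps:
q(U) = 1/U
b = -⅙ (b = -(3 - 4)*(-1)/6 = -(-1)*(-1)/6 = -⅙*1 = -⅙ ≈ -0.16667)
Q(S, r) = -175/1368 (Q(S, r) = 7*(-⅙/38 + 1/(-2*36)) = 7*(-⅙*1/38 - ½*1/36) = 7*(-1/228 - 1/72) = 7*(-25/1368) = -175/1368)
((Q(-63, 121) - 1*15379) + 32450) - 33706 = ((-175/1368 - 1*15379) + 32450) - 33706 = ((-175/1368 - 15379) + 32450) - 33706 = (-21038647/1368 + 32450) - 33706 = 23352953/1368 - 33706 = -22756855/1368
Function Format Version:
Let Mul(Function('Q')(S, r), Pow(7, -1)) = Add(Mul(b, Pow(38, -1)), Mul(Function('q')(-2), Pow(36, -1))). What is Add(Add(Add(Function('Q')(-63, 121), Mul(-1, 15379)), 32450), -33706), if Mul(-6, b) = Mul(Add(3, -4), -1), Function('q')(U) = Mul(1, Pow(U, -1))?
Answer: Rational(-22756855, 1368) ≈ -16635.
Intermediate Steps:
Function('q')(U) = Pow(U, -1)
b = Rational(-1, 6) (b = Mul(Rational(-1, 6), Mul(Add(3, -4), -1)) = Mul(Rational(-1, 6), Mul(-1, -1)) = Mul(Rational(-1, 6), 1) = Rational(-1, 6) ≈ -0.16667)
Function('Q')(S, r) = Rational(-175, 1368) (Function('Q')(S, r) = Mul(7, Add(Mul(Rational(-1, 6), Pow(38, -1)), Mul(Pow(-2, -1), Pow(36, -1)))) = Mul(7, Add(Mul(Rational(-1, 6), Rational(1, 38)), Mul(Rational(-1, 2), Rational(1, 36)))) = Mul(7, Add(Rational(-1, 228), Rational(-1, 72))) = Mul(7, Rational(-25, 1368)) = Rational(-175, 1368))
Add(Add(Add(Function('Q')(-63, 121), Mul(-1, 15379)), 32450), -33706) = Add(Add(Add(Rational(-175, 1368), Mul(-1, 15379)), 32450), -33706) = Add(Add(Add(Rational(-175, 1368), -15379), 32450), -33706) = Add(Add(Rational(-21038647, 1368), 32450), -33706) = Add(Rational(23352953, 1368), -33706) = Rational(-22756855, 1368)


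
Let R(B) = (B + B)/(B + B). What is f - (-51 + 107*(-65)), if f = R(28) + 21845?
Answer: 28852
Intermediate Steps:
R(B) = 1 (R(B) = (2*B)/((2*B)) = (2*B)*(1/(2*B)) = 1)
f = 21846 (f = 1 + 21845 = 21846)
f - (-51 + 107*(-65)) = 21846 - (-51 + 107*(-65)) = 21846 - (-51 - 6955) = 21846 - 1*(-7006) = 21846 + 7006 = 28852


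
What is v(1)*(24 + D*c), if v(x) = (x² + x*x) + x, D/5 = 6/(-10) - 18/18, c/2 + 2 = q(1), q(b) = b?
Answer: 120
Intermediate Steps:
c = -2 (c = -4 + 2*1 = -4 + 2 = -2)
D = -8 (D = 5*(6/(-10) - 18/18) = 5*(6*(-⅒) - 18*1/18) = 5*(-⅗ - 1) = 5*(-8/5) = -8)
v(x) = x + 2*x² (v(x) = (x² + x²) + x = 2*x² + x = x + 2*x²)
v(1)*(24 + D*c) = (1*(1 + 2*1))*(24 - 8*(-2)) = (1*(1 + 2))*(24 + 16) = (1*3)*40 = 3*40 = 120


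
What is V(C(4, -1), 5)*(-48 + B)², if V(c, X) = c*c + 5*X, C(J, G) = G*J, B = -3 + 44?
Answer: 2009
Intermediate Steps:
B = 41
V(c, X) = c² + 5*X
V(C(4, -1), 5)*(-48 + B)² = ((-1*4)² + 5*5)*(-48 + 41)² = ((-4)² + 25)*(-7)² = (16 + 25)*49 = 41*49 = 2009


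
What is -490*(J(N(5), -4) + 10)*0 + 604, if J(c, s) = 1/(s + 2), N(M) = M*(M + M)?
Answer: 604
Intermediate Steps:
N(M) = 2*M² (N(M) = M*(2*M) = 2*M²)
J(c, s) = 1/(2 + s)
-490*(J(N(5), -4) + 10)*0 + 604 = -490*(1/(2 - 4) + 10)*0 + 604 = -490*(1/(-2) + 10)*0 + 604 = -490*(-½ + 10)*0 + 604 = -4655*0 + 604 = -490*0 + 604 = 0 + 604 = 604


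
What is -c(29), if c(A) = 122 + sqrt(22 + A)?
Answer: -122 - sqrt(51) ≈ -129.14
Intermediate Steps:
-c(29) = -(122 + sqrt(22 + 29)) = -(122 + sqrt(51)) = -122 - sqrt(51)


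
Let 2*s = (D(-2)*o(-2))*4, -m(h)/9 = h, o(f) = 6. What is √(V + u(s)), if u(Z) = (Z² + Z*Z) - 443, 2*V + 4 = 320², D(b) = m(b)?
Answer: √144067 ≈ 379.56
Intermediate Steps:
m(h) = -9*h
D(b) = -9*b
V = 51198 (V = -2 + (½)*320² = -2 + (½)*102400 = -2 + 51200 = 51198)
s = 216 (s = ((-9*(-2)*6)*4)/2 = ((18*6)*4)/2 = (108*4)/2 = (½)*432 = 216)
u(Z) = -443 + 2*Z² (u(Z) = (Z² + Z²) - 443 = 2*Z² - 443 = -443 + 2*Z²)
√(V + u(s)) = √(51198 + (-443 + 2*216²)) = √(51198 + (-443 + 2*46656)) = √(51198 + (-443 + 93312)) = √(51198 + 92869) = √144067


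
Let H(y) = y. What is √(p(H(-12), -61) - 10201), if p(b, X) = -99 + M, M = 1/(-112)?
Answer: I*√8075207/28 ≈ 101.49*I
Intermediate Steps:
M = -1/112 ≈ -0.0089286
p(b, X) = -11089/112 (p(b, X) = -99 - 1/112 = -11089/112)
√(p(H(-12), -61) - 10201) = √(-11089/112 - 10201) = √(-1153601/112) = I*√8075207/28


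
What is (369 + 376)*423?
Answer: 315135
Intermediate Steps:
(369 + 376)*423 = 745*423 = 315135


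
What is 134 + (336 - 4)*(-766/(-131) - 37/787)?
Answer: 212349338/103097 ≈ 2059.7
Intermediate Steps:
134 + (336 - 4)*(-766/(-131) - 37/787) = 134 + 332*(-766*(-1/131) - 37*1/787) = 134 + 332*(766/131 - 37/787) = 134 + 332*(597995/103097) = 134 + 198534340/103097 = 212349338/103097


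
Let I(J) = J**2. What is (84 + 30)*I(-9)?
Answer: 9234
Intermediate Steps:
(84 + 30)*I(-9) = (84 + 30)*(-9)**2 = 114*81 = 9234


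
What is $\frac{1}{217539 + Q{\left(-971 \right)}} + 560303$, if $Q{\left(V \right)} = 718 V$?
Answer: $\frac{268743170616}{479639} \approx 5.603 \cdot 10^{5}$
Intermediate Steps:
$\frac{1}{217539 + Q{\left(-971 \right)}} + 560303 = \frac{1}{217539 + 718 \left(-971\right)} + 560303 = \frac{1}{217539 - 697178} + 560303 = \frac{1}{-479639} + 560303 = - \frac{1}{479639} + 560303 = \frac{268743170616}{479639}$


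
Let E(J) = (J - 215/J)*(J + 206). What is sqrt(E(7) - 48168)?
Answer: I*sqrt(2607738)/7 ≈ 230.69*I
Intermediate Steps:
E(J) = (206 + J)*(J - 215/J) (E(J) = (J - 215/J)*(206 + J) = (206 + J)*(J - 215/J))
sqrt(E(7) - 48168) = sqrt((-215 + 7**2 - 44290/7 + 206*7) - 48168) = sqrt((-215 + 49 - 44290*1/7 + 1442) - 48168) = sqrt((-215 + 49 - 44290/7 + 1442) - 48168) = sqrt(-35358/7 - 48168) = sqrt(-372534/7) = I*sqrt(2607738)/7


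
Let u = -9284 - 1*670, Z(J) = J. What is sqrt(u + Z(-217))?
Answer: I*sqrt(10171) ≈ 100.85*I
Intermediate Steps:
u = -9954 (u = -9284 - 670 = -9954)
sqrt(u + Z(-217)) = sqrt(-9954 - 217) = sqrt(-10171) = I*sqrt(10171)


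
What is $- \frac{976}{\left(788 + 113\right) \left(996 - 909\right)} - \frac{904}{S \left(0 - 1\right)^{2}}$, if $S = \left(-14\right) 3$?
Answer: $\frac{3934492}{182903} \approx 21.511$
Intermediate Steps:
$S = -42$
$- \frac{976}{\left(788 + 113\right) \left(996 - 909\right)} - \frac{904}{S \left(0 - 1\right)^{2}} = - \frac{976}{\left(788 + 113\right) \left(996 - 909\right)} - \frac{904}{\left(-42\right) \left(0 - 1\right)^{2}} = - \frac{976}{901 \cdot 87} - \frac{904}{\left(-42\right) \left(-1\right)^{2}} = - \frac{976}{78387} - \frac{904}{\left(-42\right) 1} = \left(-976\right) \frac{1}{78387} - \frac{904}{-42} = - \frac{976}{78387} - - \frac{452}{21} = - \frac{976}{78387} + \frac{452}{21} = \frac{3934492}{182903}$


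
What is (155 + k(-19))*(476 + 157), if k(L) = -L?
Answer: 110142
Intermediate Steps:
(155 + k(-19))*(476 + 157) = (155 - 1*(-19))*(476 + 157) = (155 + 19)*633 = 174*633 = 110142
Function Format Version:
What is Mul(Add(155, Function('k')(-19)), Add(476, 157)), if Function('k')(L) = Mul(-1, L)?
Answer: 110142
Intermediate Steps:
Mul(Add(155, Function('k')(-19)), Add(476, 157)) = Mul(Add(155, Mul(-1, -19)), Add(476, 157)) = Mul(Add(155, 19), 633) = Mul(174, 633) = 110142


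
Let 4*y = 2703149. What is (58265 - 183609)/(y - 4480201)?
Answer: 501376/15217655 ≈ 0.032947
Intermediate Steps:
y = 2703149/4 (y = (¼)*2703149 = 2703149/4 ≈ 6.7579e+5)
(58265 - 183609)/(y - 4480201) = (58265 - 183609)/(2703149/4 - 4480201) = -125344/(-15217655/4) = -125344*(-4/15217655) = 501376/15217655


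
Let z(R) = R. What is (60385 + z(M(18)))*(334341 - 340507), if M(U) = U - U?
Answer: -372333910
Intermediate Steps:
M(U) = 0
(60385 + z(M(18)))*(334341 - 340507) = (60385 + 0)*(334341 - 340507) = 60385*(-6166) = -372333910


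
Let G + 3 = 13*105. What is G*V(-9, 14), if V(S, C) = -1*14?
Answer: -19068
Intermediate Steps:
V(S, C) = -14
G = 1362 (G = -3 + 13*105 = -3 + 1365 = 1362)
G*V(-9, 14) = 1362*(-14) = -19068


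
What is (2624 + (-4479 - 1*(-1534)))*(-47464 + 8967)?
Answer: 12357537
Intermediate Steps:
(2624 + (-4479 - 1*(-1534)))*(-47464 + 8967) = (2624 + (-4479 + 1534))*(-38497) = (2624 - 2945)*(-38497) = -321*(-38497) = 12357537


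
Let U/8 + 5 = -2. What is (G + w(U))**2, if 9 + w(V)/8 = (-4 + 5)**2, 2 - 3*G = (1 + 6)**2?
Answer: 57121/9 ≈ 6346.8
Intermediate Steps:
U = -56 (U = -40 + 8*(-2) = -40 - 16 = -56)
G = -47/3 (G = 2/3 - (1 + 6)**2/3 = 2/3 - 1/3*7**2 = 2/3 - 1/3*49 = 2/3 - 49/3 = -47/3 ≈ -15.667)
w(V) = -64 (w(V) = -72 + 8*(-4 + 5)**2 = -72 + 8*1**2 = -72 + 8*1 = -72 + 8 = -64)
(G + w(U))**2 = (-47/3 - 64)**2 = (-239/3)**2 = 57121/9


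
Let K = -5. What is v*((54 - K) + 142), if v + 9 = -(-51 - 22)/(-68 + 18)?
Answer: -105123/50 ≈ -2102.5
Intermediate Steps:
v = -523/50 (v = -9 - (-51 - 22)/(-68 + 18) = -9 - (-73)/(-50) = -9 - (-73)*(-1)/50 = -9 - 1*73/50 = -9 - 73/50 = -523/50 ≈ -10.460)
v*((54 - K) + 142) = -523*((54 - 1*(-5)) + 142)/50 = -523*((54 + 5) + 142)/50 = -523*(59 + 142)/50 = -523/50*201 = -105123/50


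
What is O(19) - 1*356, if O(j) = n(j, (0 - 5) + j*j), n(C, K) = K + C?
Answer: 19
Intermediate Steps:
n(C, K) = C + K
O(j) = -5 + j + j² (O(j) = j + ((0 - 5) + j*j) = j + (-5 + j²) = -5 + j + j²)
O(19) - 1*356 = (-5 + 19 + 19²) - 1*356 = (-5 + 19 + 361) - 356 = 375 - 356 = 19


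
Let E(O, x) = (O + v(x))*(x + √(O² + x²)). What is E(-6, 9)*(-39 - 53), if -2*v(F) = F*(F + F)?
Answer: 72036 + 24012*√13 ≈ 1.5861e+5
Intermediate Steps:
v(F) = -F² (v(F) = -F*(F + F)/2 = -F*2*F/2 = -F²)
E(O, x) = (O - x²)*(x + √(O² + x²))
E(-6, 9)*(-39 - 53) = (-1*9³ - 6*9 - 6*√((-6)² + 9²) - 1*9²*√((-6)² + 9²))*(-39 - 53) = (-1*729 - 54 - 6*√(36 + 81) - 1*81*√(36 + 81))*(-92) = (-729 - 54 - 18*√13 - 1*81*√117)*(-92) = (-729 - 54 - 18*√13 - 1*81*3*√13)*(-92) = (-729 - 54 - 18*√13 - 243*√13)*(-92) = (-783 - 261*√13)*(-92) = 72036 + 24012*√13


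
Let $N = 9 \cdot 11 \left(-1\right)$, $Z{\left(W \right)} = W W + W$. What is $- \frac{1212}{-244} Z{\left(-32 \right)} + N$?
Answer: $\frac{294537}{61} \approx 4828.5$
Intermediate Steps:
$Z{\left(W \right)} = W + W^{2}$ ($Z{\left(W \right)} = W^{2} + W = W + W^{2}$)
$N = -99$ ($N = 99 \left(-1\right) = -99$)
$- \frac{1212}{-244} Z{\left(-32 \right)} + N = - \frac{1212}{-244} \left(- 32 \left(1 - 32\right)\right) - 99 = \left(-1212\right) \left(- \frac{1}{244}\right) \left(\left(-32\right) \left(-31\right)\right) - 99 = \frac{303}{61} \cdot 992 - 99 = \frac{300576}{61} - 99 = \frac{294537}{61}$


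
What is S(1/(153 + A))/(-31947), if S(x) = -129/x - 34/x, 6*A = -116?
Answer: 65363/95841 ≈ 0.68199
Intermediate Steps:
A = -58/3 (A = (1/6)*(-116) = -58/3 ≈ -19.333)
S(x) = -163/x
S(1/(153 + A))/(-31947) = -163/(1/(153 - 58/3))/(-31947) = -163/(1/(401/3))*(-1/31947) = -163/3/401*(-1/31947) = -163*401/3*(-1/31947) = -65363/3*(-1/31947) = 65363/95841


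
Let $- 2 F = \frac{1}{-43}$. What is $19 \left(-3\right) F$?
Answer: $- \frac{57}{86} \approx -0.66279$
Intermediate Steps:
$F = \frac{1}{86}$ ($F = - \frac{1}{2 \left(-43\right)} = \left(- \frac{1}{2}\right) \left(- \frac{1}{43}\right) = \frac{1}{86} \approx 0.011628$)
$19 \left(-3\right) F = 19 \left(-3\right) \frac{1}{86} = \left(-57\right) \frac{1}{86} = - \frac{57}{86}$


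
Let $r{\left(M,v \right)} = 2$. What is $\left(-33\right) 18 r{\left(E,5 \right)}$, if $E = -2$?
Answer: $-1188$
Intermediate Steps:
$\left(-33\right) 18 r{\left(E,5 \right)} = \left(-33\right) 18 \cdot 2 = \left(-594\right) 2 = -1188$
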